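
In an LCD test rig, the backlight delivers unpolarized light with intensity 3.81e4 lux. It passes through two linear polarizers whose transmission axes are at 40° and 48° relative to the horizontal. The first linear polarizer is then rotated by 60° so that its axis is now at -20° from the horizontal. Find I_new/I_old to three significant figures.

I_new/I_old ≈ 0.143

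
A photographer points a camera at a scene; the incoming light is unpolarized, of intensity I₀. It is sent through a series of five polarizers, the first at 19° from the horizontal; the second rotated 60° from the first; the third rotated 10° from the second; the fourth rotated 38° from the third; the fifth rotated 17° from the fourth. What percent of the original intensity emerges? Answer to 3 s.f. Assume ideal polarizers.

≈ 6.88%

Unpolarized light through the first polarizer → I₁ = ½ I₀, now polarized at 19°.
I₂ = I₁ cos²(60°) = 0.5 · 0.25 I₀ = 0.125 I₀.
I₃ = I₂ cos²(10°) = 0.125 · 0.9698 I₀ = 0.1212 I₀.
I₄ = I₃ cos²(38°) = 0.1212 · 0.621 I₀ = 0.07528 I₀.
I₅ = I₄ cos²(17°) = 0.07528 · 0.9145 I₀ = 0.06884 I₀.
That is 6.884% of the incident intensity.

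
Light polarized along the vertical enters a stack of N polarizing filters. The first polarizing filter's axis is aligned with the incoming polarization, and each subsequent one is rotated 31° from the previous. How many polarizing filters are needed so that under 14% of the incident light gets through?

N = 8

First polarizer is aligned with the polarization: full transmission.
Each further stage multiplies by cos²(31°) = 0.7347.
After N polarizers: T = 0.7347^(N−1). Require T < 0.14 ⇒ N−1 > ln(0.14)/ln(0.7347) = 6.38, so N−1 ≥ 7 and N = 8.
Check: N=8 gives T = 0.1156 < 0.14; N=7 gives T = 0.1573.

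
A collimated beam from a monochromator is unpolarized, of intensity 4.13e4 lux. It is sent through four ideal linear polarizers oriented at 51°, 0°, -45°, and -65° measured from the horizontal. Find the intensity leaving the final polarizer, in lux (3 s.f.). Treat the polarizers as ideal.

Unpolarized light through the first polarizer → I₁ = 4.13e4 lux/2 = 2.065e+04 lux, polarized at 51°.
I₂ = I₁ · cos²(51°) = 2.065e+04 · 0.396 = 8178 lux.
I₃ = I₂ · cos²(45°) = 8178 · 0.5 = 4089 lux.
I₄ = I₃ · cos²(20°) = 4089 · 0.883 = 3611 lux.

I ≈ 3610 lux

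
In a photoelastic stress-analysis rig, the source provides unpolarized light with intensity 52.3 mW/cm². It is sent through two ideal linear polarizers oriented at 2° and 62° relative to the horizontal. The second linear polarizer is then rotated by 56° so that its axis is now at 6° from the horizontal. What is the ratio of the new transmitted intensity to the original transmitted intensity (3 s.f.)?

I_new/I_old ≈ 3.98

Before rotation:
Unpolarized light through the first polarizer → I₁ = ½ I₀, now polarized at 2°.
I₂ = I₁ cos²(62° − 2°) = 0.5 I₀ · cos²(60°) = 0.125 I₀.
After rotation:
Unpolarized light through the first polarizer → I₁ = ½ I₀, now polarized at 2°.
I₂ = I₁ cos²(6° − 2°) = 0.5 I₀ · cos²(4°) = 0.4976 I₀.
Ratio = 0.4976 / 0.125 = 3.981.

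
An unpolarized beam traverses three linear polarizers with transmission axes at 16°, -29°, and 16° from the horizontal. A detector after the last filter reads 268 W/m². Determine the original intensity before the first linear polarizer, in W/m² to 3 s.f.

I₀ ≈ 2140 W/m²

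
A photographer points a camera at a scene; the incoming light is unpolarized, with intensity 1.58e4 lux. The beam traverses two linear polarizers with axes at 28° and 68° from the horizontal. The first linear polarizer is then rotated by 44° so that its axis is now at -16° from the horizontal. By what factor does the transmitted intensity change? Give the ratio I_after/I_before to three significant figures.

Before rotation:
Unpolarized light through the first polarizer → I₁ = ½ I₀, now polarized at 28°.
I₂ = I₁ cos²(68° − 28°) = 0.5 I₀ · cos²(40°) = 0.2934 I₀.
After rotation:
Unpolarized light through the first polarizer → I₁ = ½ I₀, now polarized at -16°.
I₂ = I₁ cos²(68° + 16°) = 0.5 I₀ · cos²(84°) = 0.005463 I₀.
Ratio = 0.005463 / 0.2934 = 0.01862.

I_new/I_old ≈ 0.0186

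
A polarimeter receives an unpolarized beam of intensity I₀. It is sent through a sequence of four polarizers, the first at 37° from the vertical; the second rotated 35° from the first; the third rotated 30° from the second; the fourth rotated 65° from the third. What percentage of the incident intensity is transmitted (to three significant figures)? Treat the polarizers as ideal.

≈ 4.49%

Unpolarized light through the first polarizer → I₁ = ½ I₀, now polarized at 37°.
I₂ = I₁ cos²(35°) = 0.5 · 0.671 I₀ = 0.3355 I₀.
I₃ = I₂ cos²(30°) = 0.3355 · 0.75 I₀ = 0.2516 I₀.
I₄ = I₃ cos²(65°) = 0.2516 · 0.1786 I₀ = 0.04494 I₀.
That is 4.494% of the incident intensity.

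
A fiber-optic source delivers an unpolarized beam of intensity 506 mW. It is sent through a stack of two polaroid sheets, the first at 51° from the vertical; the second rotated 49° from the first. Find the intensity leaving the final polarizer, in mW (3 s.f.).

I ≈ 109 mW

Unpolarized light through the first polarizer → I₁ = 506 mW/2 = 253 mW, polarized at 51°.
I₂ = I₁ · cos²(49°) = 253 · 0.4304 = 108.9 mW.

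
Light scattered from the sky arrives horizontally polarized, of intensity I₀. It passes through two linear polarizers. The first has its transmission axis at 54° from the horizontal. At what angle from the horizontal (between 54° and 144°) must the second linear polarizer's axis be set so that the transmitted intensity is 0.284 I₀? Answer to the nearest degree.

θ ≈ 79°

By Malus's law, I₁ = I₀ cos²(54° − 0°) = I₀ cos²(54°) = 0.3455 I₀.
Need I₂/I₀ = 0.284, so cos²(θ − 54°) = 0.284 / 0.3455 = 0.822.
θ − 54° = arccos(√0.822) = 25.0°, giving θ ≈ 54 + 25.0 = 79.0°.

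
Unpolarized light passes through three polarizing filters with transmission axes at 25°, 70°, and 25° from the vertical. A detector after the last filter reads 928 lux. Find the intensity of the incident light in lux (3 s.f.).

Unpolarized light through the first polarizer → I₁ = ½ I₀, now polarized at 25°.
I₂ = I₁ cos²(70° − 25°) = 0.5 I₀ · cos²(45°) = 0.25 I₀.
I₃ = I₂ cos²(25° − 70°) = 0.25 I₀ · cos²(45°) = 0.125 I₀.
So 928 lux = 0.125 I₀, giving I₀ = 928/0.125 = 7424 lux.

I₀ ≈ 7420 lux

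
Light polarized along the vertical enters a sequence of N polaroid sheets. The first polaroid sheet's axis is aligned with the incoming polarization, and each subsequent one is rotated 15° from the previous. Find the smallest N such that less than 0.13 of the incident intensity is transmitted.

N = 31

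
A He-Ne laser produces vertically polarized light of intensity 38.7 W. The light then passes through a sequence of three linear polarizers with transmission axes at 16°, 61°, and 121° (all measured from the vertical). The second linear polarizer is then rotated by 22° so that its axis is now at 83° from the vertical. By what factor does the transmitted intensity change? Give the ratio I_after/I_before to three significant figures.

Before rotation:
By Malus's law, I₁ = I₀ cos²(16° − 0°) = I₀ cos²(16°) = 0.924 I₀.
I₂ = I₁ cos²(61° − 16°) = 0.924 I₀ · cos²(45°) = 0.462 I₀.
I₃ = I₂ cos²(121° − 61°) = 0.462 I₀ · cos²(60°) = 0.1155 I₀.
After rotation:
I₁ = I₀ cos²(16° − 0°) = I₀ cos²(16°) = 0.924 I₀.
I₂ = I₁ cos²(83° − 16°) = 0.924 I₀ · cos²(67°) = 0.1411 I₀.
I₃ = I₂ cos²(121° − 83°) = 0.1411 I₀ · cos²(38°) = 0.0876 I₀.
Ratio = 0.0876 / 0.1155 = 0.7584.

I_new/I_old ≈ 0.758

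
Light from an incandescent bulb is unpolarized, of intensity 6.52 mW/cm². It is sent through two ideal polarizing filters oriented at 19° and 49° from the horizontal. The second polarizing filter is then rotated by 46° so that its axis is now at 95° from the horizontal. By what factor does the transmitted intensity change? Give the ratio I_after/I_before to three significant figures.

I_new/I_old ≈ 0.0780

Before rotation:
Unpolarized light through the first polarizer → I₁ = ½ I₀, now polarized at 19°.
I₂ = I₁ cos²(49° − 19°) = 0.5 I₀ · cos²(30°) = 0.375 I₀.
After rotation:
Unpolarized light through the first polarizer → I₁ = ½ I₀, now polarized at 19°.
I₂ = I₁ cos²(95° − 19°) = 0.5 I₀ · cos²(76°) = 0.02926 I₀.
Ratio = 0.02926 / 0.375 = 0.07803.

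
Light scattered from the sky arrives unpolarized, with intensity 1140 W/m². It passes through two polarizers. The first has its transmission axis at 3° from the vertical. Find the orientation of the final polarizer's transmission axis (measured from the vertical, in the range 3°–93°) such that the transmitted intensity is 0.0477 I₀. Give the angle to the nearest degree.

θ ≈ 75°

Unpolarized light through the first polarizer → I₁ = ½ I₀, now polarized at 3°.
Need I₂/I₀ = 0.0477, so cos²(θ − 3°) = 0.0477 / 0.5 = 0.0954.
θ − 3° = arccos(√0.0954) = 72.0°, giving θ ≈ 3 + 72.0 = 75.0°.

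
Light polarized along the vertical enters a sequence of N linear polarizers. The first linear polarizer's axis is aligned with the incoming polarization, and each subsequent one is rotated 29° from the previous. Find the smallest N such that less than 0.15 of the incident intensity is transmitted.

First polarizer is aligned with the polarization: full transmission.
Each further stage multiplies by cos²(29°) = 0.765.
After N polarizers: T = 0.765^(N−1). Require T < 0.15 ⇒ N−1 > ln(0.15)/ln(0.765) = 7.08, so N−1 ≥ 8 and N = 9.
Check: N=9 gives T = 0.1172 < 0.15; N=8 gives T = 0.1533.

N = 9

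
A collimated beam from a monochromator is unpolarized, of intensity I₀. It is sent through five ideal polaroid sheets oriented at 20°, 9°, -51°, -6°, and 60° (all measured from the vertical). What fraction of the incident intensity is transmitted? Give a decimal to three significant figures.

≈ 0.00996 I₀

Unpolarized light through the first polarizer → I₁ = ½ I₀, now polarized at 20°.
I₂ = I₁ cos²(9° − 20°) = 0.5 I₀ · cos²(11°) = 0.4818 I₀.
I₃ = I₂ cos²(-51° − 9°) = 0.4818 I₀ · cos²(60°) = 0.1204 I₀.
I₄ = I₃ cos²(-6° + 51°) = 0.1204 I₀ · cos²(45°) = 0.06022 I₀.
I₅ = I₄ cos²(60° + 6°) = 0.06022 I₀ · cos²(66°) = 0.009963 I₀.
Transmitted fraction = 0.009963.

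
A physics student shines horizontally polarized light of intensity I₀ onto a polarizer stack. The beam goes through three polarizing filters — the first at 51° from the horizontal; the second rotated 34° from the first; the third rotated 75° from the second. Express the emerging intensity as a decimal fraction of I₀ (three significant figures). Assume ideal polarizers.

≈ 0.0182 I₀

I₁ = I₀ cos²(51° − 0°) = I₀ cos²(51°) = 0.396 I₀.
I₂ = I₁ cos²(34°) = 0.396 · 0.6873 I₀ = 0.2722 I₀.
I₃ = I₂ cos²(75°) = 0.2722 · 0.06699 I₀ = 0.01823 I₀.
Transmitted fraction = 0.01823.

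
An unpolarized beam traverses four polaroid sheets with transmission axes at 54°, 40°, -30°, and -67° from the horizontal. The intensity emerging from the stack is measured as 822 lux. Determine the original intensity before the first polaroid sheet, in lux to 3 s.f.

I₀ ≈ 2.34e4 lux

Unpolarized light through the first polarizer → I₁ = ½ I₀, now polarized at 54°.
I₂ = I₁ cos²(40° − 54°) = 0.5 I₀ · cos²(14°) = 0.4707 I₀.
I₃ = I₂ cos²(-30° − 40°) = 0.4707 I₀ · cos²(70°) = 0.05507 I₀.
I₄ = I₃ cos²(-67° + 30°) = 0.05507 I₀ · cos²(37°) = 0.03512 I₀.
So 822 lux = 0.03512 I₀, giving I₀ = 822/0.03512 = 2.34e+04 lux.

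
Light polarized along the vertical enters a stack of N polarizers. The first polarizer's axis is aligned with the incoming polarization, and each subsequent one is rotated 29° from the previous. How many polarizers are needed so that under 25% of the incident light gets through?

N = 7

First polarizer is aligned with the polarization: full transmission.
Each further stage multiplies by cos²(29°) = 0.765.
After N polarizers: T = 0.765^(N−1). Require T < 0.25 ⇒ N−1 > ln(0.25)/ln(0.765) = 5.17, so N−1 ≥ 6 and N = 7.
Check: N=7 gives T = 0.2004 < 0.25; N=6 gives T = 0.2619.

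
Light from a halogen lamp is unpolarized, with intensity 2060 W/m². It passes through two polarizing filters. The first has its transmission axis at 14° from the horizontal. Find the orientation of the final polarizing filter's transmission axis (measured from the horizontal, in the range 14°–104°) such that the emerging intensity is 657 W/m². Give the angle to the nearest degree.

θ ≈ 51°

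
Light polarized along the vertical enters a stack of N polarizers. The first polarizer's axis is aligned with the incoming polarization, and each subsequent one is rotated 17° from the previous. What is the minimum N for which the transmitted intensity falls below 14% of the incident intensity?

N = 24

First polarizer is aligned with the polarization: full transmission.
Each further stage multiplies by cos²(17°) = 0.9145.
After N polarizers: T = 0.9145^(N−1). Require T < 0.14 ⇒ N−1 > ln(0.14)/ln(0.9145) = 22.00, so N−1 ≥ 23 and N = 24.
Check: N=24 gives T = 0.1281 < 0.14; N=23 gives T = 0.14.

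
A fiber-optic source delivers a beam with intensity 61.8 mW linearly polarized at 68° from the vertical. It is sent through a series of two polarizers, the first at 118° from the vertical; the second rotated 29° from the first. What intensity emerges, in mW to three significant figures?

I₁ = 61.8 mW · cos²(50°) = 25.53 mW.
I₂ = I₁ · cos²(29°) = 25.53 · 0.765 = 19.53 mW.

I ≈ 19.5 mW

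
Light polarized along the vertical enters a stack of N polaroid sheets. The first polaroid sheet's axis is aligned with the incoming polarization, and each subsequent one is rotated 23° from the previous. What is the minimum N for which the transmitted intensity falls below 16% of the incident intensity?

First polarizer is aligned with the polarization: full transmission.
Each further stage multiplies by cos²(23°) = 0.8473.
After N polarizers: T = 0.8473^(N−1). Require T < 0.16 ⇒ N−1 > ln(0.16)/ln(0.8473) = 11.06, so N−1 ≥ 12 and N = 13.
Check: N=13 gives T = 0.137 < 0.16; N=12 gives T = 0.1616.

N = 13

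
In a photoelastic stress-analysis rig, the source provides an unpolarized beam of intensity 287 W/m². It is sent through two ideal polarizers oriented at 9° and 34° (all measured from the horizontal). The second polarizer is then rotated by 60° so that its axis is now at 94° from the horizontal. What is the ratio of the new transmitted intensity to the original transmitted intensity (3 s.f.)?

I_new/I_old ≈ 0.00925

Before rotation:
Unpolarized light through the first polarizer → I₁ = ½ I₀, now polarized at 9°.
I₂ = I₁ cos²(34° − 9°) = 0.5 I₀ · cos²(25°) = 0.4107 I₀.
After rotation:
Unpolarized light through the first polarizer → I₁ = ½ I₀, now polarized at 9°.
I₂ = I₁ cos²(94° − 9°) = 0.5 I₀ · cos²(85°) = 0.003798 I₀.
Ratio = 0.003798 / 0.4107 = 0.009248.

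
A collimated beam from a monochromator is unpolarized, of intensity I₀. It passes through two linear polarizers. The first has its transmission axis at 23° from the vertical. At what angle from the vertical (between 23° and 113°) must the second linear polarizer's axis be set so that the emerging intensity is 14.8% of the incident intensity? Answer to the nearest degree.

Unpolarized light through the first polarizer → I₁ = ½ I₀, now polarized at 23°.
Need I₂/I₀ = 0.148, so cos²(θ − 23°) = 0.148 / 0.5 = 0.296.
θ − 23° = arccos(√0.296) = 57.0°, giving θ ≈ 23 + 57.0 = 80.0°.

θ ≈ 80°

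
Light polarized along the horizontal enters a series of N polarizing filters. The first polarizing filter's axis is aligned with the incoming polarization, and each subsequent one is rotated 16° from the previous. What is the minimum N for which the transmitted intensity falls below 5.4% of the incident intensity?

N = 38

First polarizer is aligned with the polarization: full transmission.
Each further stage multiplies by cos²(16°) = 0.924.
After N polarizers: T = 0.924^(N−1). Require T < 0.054 ⇒ N−1 > ln(0.054)/ln(0.924) = 36.94, so N−1 ≥ 37 and N = 38.
Check: N=38 gives T = 0.05374 < 0.054; N=37 gives T = 0.05816.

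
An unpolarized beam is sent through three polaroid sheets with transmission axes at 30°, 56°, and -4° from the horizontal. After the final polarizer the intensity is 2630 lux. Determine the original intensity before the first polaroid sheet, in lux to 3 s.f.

I₀ ≈ 2.60e4 lux

Unpolarized light through the first polarizer → I₁ = ½ I₀, now polarized at 30°.
I₂ = I₁ cos²(56° − 30°) = 0.5 I₀ · cos²(26°) = 0.4039 I₀.
I₃ = I₂ cos²(-4° − 56°) = 0.4039 I₀ · cos²(60°) = 0.101 I₀.
So 2630 lux = 0.101 I₀, giving I₀ = 2630/0.101 = 2.605e+04 lux.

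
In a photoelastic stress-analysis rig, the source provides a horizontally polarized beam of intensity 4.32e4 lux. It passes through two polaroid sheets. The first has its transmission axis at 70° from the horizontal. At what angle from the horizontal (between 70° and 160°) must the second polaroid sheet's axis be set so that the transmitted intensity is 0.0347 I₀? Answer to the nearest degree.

By Malus's law, I₁ = I₀ cos²(70° − 0°) = I₀ cos²(70°) = 0.117 I₀.
Need I₂/I₀ = 0.0347, so cos²(θ − 70°) = 0.0347 / 0.117 = 0.2966.
θ − 70° = arccos(√0.2966) = 57.0°, giving θ ≈ 70 + 57.0 = 127.0°.

θ ≈ 127°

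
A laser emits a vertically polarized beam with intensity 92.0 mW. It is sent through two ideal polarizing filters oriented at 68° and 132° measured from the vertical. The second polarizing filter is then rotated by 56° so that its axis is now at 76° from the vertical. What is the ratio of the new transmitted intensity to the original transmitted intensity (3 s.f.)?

Before rotation:
I₁ = I₀ cos²(68° − 0°) = I₀ cos²(68°) = 0.1403 I₀.
I₂ = I₁ cos²(132° − 68°) = 0.1403 I₀ · cos²(64°) = 0.02697 I₀.
After rotation:
I₁ = I₀ cos²(68° − 0°) = I₀ cos²(68°) = 0.1403 I₀.
I₂ = I₁ cos²(76° − 68°) = 0.1403 I₀ · cos²(8°) = 0.1376 I₀.
Ratio = 0.1376 / 0.02697 = 5.103.

I_new/I_old ≈ 5.10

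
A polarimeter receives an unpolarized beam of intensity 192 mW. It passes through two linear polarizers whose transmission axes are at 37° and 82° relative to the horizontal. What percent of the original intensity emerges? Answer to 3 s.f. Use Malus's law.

≈ 25.0%

Unpolarized light through the first polarizer → I₁ = 192 mW/2 = 96 mW, polarized at 37°.
I₂ = I₁ · cos²(45°) = 96 · 0.5 = 48 mW.
That is 25% of the incident intensity.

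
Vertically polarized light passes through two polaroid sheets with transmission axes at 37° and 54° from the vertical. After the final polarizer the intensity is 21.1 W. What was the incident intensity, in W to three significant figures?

I₁ = I₀ cos²(37° − 0°) = I₀ cos²(37°) = 0.6378 I₀.
I₂ = I₁ cos²(54° − 37°) = 0.6378 I₀ · cos²(17°) = 0.5833 I₀.
So 21.1 W = 0.5833 I₀, giving I₀ = 21.1/0.5833 = 36.17 W.

I₀ ≈ 36.2 W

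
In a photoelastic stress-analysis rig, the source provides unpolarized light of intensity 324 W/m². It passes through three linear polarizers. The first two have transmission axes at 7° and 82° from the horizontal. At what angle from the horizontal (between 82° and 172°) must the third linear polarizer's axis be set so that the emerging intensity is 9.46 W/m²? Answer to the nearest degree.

Unpolarized light through the first polarizer → I₁ = ½ I₀, now polarized at 7°.
I₂ = I₁ cos²(82° − 7°) = 0.5 I₀ · cos²(75°) = 0.03349 I₀.
Target fraction: 9.46 / 324 W/m² = 0.0292 of I₀.
Need I₃/I₀ = 0.0292, so cos²(θ − 82°) = 0.0292 / 0.03349 = 0.8717.
θ − 82° = arccos(√0.8717) = 21.0°, giving θ ≈ 82 + 21.0 = 103.0°.

θ ≈ 103°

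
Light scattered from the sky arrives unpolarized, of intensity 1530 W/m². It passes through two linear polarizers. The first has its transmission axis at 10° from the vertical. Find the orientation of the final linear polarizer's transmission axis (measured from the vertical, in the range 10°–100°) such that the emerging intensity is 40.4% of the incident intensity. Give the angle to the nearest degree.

Unpolarized light through the first polarizer → I₁ = ½ I₀, now polarized at 10°.
Need I₂/I₀ = 0.404, so cos²(θ − 10°) = 0.404 / 0.5 = 0.808.
θ − 10° = arccos(√0.808) = 26.0°, giving θ ≈ 10 + 26.0 = 36.0°.

θ ≈ 36°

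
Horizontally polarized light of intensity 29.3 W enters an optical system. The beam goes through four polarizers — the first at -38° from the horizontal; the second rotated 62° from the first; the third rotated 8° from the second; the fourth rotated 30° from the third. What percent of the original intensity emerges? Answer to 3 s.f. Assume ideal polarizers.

I₁ = 29.3 W · cos²(38°) = 18.19 W.
I₂ = I₁ · cos²(62°) = 18.19 · 0.2204 = 4.01 W.
I₃ = I₂ · cos²(8°) = 4.01 · 0.9806 = 3.932 W.
I₄ = I₃ · cos²(30°) = 3.932 · 0.75 = 2.949 W.
That is 10.07% of the incident intensity.

≈ 10.1%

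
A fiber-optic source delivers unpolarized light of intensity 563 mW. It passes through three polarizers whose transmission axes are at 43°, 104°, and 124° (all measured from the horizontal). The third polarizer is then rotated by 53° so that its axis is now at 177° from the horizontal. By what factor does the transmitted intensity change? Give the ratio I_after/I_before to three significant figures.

I_new/I_old ≈ 0.0968

Before rotation:
Unpolarized light through the first polarizer → I₁ = ½ I₀, now polarized at 43°.
I₂ = I₁ cos²(104° − 43°) = 0.5 I₀ · cos²(61°) = 0.1175 I₀.
I₃ = I₂ cos²(124° − 104°) = 0.1175 I₀ · cos²(20°) = 0.1038 I₀.
After rotation:
Unpolarized light through the first polarizer → I₁ = ½ I₀, now polarized at 43°.
I₂ = I₁ cos²(104° − 43°) = 0.5 I₀ · cos²(61°) = 0.1175 I₀.
I₃ = I₂ cos²(177° − 104°) = 0.1175 I₀ · cos²(73°) = 0.01005 I₀.
Ratio = 0.01005 / 0.1038 = 0.09681.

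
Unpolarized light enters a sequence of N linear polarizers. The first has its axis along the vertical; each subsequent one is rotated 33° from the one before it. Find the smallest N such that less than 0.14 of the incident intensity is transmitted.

First polarizer halves the unpolarized light: factor 1/2.
Each further stage multiplies by cos²(33°) = 0.7034.
After N polarizers: T = 0.5·0.7034^(N−1). Require T < 0.14 ⇒ N−1 > ln(0.14/0.5)/ln(0.7034) = 3.62, so N−1 ≥ 4 and N = 5.
Check: N=5 gives T = 0.1224 < 0.14; N=4 gives T = 0.174.

N = 5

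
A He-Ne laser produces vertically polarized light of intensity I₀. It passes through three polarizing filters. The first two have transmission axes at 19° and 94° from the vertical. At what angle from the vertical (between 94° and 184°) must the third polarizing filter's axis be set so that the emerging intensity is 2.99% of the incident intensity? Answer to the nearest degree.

θ ≈ 139°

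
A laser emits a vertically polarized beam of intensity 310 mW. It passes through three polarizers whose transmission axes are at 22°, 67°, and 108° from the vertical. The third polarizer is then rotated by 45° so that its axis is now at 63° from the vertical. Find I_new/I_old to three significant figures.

Before rotation:
By Malus's law, I₁ = I₀ cos²(22° − 0°) = I₀ cos²(22°) = 0.8597 I₀.
I₂ = I₁ cos²(67° − 22°) = 0.8597 I₀ · cos²(45°) = 0.4298 I₀.
I₃ = I₂ cos²(108° − 67°) = 0.4298 I₀ · cos²(41°) = 0.2448 I₀.
After rotation:
I₁ = I₀ cos²(22° − 0°) = I₀ cos²(22°) = 0.8597 I₀.
I₂ = I₁ cos²(67° − 22°) = 0.8597 I₀ · cos²(45°) = 0.4298 I₀.
I₃ = I₂ cos²(63° − 67°) = 0.4298 I₀ · cos²(4°) = 0.4277 I₀.
Ratio = 0.4277 / 0.2448 = 1.747.

I_new/I_old ≈ 1.75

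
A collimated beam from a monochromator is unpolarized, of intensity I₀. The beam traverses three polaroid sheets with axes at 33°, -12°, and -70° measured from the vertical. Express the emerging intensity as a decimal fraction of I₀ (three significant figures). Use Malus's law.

≈ 0.0702 I₀

Unpolarized light through the first polarizer → I₁ = ½ I₀, now polarized at 33°.
I₂ = I₁ cos²(-12° − 33°) = 0.5 I₀ · cos²(45°) = 0.25 I₀.
I₃ = I₂ cos²(-70° + 12°) = 0.25 I₀ · cos²(58°) = 0.0702 I₀.
Transmitted fraction = 0.0702.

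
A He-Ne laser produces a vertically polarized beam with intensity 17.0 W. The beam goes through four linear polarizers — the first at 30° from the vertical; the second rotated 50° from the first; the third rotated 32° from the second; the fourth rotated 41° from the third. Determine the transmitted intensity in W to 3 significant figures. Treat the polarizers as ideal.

I ≈ 2.16 W

I₁ = 17.0 W · cos²(30°) = 12.75 W.
I₂ = I₁ · cos²(50°) = 12.75 · 0.4132 = 5.268 W.
I₃ = I₂ · cos²(32°) = 5.268 · 0.7192 = 3.789 W.
I₄ = I₃ · cos²(41°) = 3.789 · 0.5696 = 2.158 W.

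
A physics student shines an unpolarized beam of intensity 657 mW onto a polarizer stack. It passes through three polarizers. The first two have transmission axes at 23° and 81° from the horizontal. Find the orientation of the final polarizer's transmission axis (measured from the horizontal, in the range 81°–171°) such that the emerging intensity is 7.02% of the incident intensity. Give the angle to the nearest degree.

Unpolarized light through the first polarizer → I₁ = ½ I₀, now polarized at 23°.
I₂ = I₁ cos²(81° − 23°) = 0.5 I₀ · cos²(58°) = 0.1404 I₀.
Need I₃/I₀ = 0.0702, so cos²(θ − 81°) = 0.0702 / 0.1404 = 0.5.
θ − 81° = arccos(√0.5) = 45.0°, giving θ ≈ 81 + 45.0 = 126.0°.

θ ≈ 126°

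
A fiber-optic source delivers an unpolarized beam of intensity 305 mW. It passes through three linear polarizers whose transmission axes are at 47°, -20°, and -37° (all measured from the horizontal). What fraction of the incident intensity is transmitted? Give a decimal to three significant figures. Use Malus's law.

I/I₀ ≈ 0.0698

Unpolarized light through the first polarizer → I₁ = 305 mW/2 = 152.5 mW, polarized at 47°.
I₂ = I₁ · cos²(67°) = 152.5 · 0.1527 = 23.28 mW.
I₃ = I₂ · cos²(17°) = 23.28 · 0.9145 = 21.29 mW.
Transmitted fraction = 0.06981.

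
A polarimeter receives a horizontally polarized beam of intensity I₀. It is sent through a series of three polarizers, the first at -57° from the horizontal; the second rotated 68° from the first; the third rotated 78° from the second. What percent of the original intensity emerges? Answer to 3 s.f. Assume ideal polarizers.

≈ 0.180%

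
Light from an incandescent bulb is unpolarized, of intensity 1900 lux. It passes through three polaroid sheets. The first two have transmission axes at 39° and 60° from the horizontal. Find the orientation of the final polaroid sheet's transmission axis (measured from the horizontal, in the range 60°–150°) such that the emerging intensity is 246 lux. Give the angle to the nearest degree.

θ ≈ 117°

Unpolarized light through the first polarizer → I₁ = ½ I₀, now polarized at 39°.
I₂ = I₁ cos²(60° − 39°) = 0.5 I₀ · cos²(21°) = 0.4358 I₀.
Target fraction: 246 / 1900 lux = 0.1295 of I₀.
Need I₃/I₀ = 0.1295, so cos²(θ − 60°) = 0.1295 / 0.4358 = 0.2971.
θ − 60° = arccos(√0.2971) = 57.0°, giving θ ≈ 60 + 57.0 = 117.0°.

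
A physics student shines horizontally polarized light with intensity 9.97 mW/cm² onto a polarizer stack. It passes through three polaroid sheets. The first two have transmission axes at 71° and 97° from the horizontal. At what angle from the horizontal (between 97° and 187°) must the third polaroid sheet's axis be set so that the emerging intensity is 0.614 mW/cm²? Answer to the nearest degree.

θ ≈ 129°

I₁ = I₀ cos²(71° − 0°) = I₀ cos²(71°) = 0.106 I₀.
I₂ = I₁ cos²(97° − 71°) = 0.106 I₀ · cos²(26°) = 0.08563 I₀.
Target fraction: 0.614 / 9.97 mW/cm² = 0.06158 of I₀.
Need I₃/I₀ = 0.06158, so cos²(θ − 97°) = 0.06158 / 0.08563 = 0.7192.
θ − 97° = arccos(√0.7192) = 32.0°, giving θ ≈ 97 + 32.0 = 129.0°.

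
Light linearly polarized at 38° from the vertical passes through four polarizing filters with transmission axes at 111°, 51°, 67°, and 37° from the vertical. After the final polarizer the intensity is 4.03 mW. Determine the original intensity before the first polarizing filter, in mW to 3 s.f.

I₀ ≈ 272 mW

By Malus's law, I₁ = I₀ cos²(111° − 38°) = I₀ cos²(73°) = 0.08548 I₀.
I₂ = I₁ cos²(51° − 111°) = 0.08548 I₀ · cos²(60°) = 0.02137 I₀.
I₃ = I₂ cos²(67° − 51°) = 0.02137 I₀ · cos²(16°) = 0.01975 I₀.
I₄ = I₃ cos²(37° − 67°) = 0.01975 I₀ · cos²(30°) = 0.01481 I₀.
So 4.03 mW = 0.01481 I₀, giving I₀ = 4.03/0.01481 = 272.1 mW.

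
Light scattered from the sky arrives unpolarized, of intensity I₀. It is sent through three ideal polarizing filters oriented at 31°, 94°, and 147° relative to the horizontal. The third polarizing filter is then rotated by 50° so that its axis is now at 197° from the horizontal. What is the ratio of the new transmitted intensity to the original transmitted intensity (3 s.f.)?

Before rotation:
Unpolarized light through the first polarizer → I₁ = ½ I₀, now polarized at 31°.
I₂ = I₁ cos²(94° − 31°) = 0.5 I₀ · cos²(63°) = 0.1031 I₀.
I₃ = I₂ cos²(147° − 94°) = 0.1031 I₀ · cos²(53°) = 0.03732 I₀.
After rotation:
Unpolarized light through the first polarizer → I₁ = ½ I₀, now polarized at 31°.
I₂ = I₁ cos²(94° − 31°) = 0.5 I₀ · cos²(63°) = 0.1031 I₀.
Angle between axes 2 and 3: 77°. I₃ = 0.1031 I₀ · cos²(77°) = 0.005215 I₀.
Ratio = 0.005215 / 0.03732 = 0.1397.

I_new/I_old ≈ 0.140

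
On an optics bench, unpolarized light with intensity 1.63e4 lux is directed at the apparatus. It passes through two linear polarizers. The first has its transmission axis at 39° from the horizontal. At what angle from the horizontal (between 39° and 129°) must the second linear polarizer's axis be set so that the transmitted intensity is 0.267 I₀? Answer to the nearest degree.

Unpolarized light through the first polarizer → I₁ = ½ I₀, now polarized at 39°.
Need I₂/I₀ = 0.267, so cos²(θ − 39°) = 0.267 / 0.5 = 0.534.
θ − 39° = arccos(√0.534) = 43.1°, giving θ ≈ 39 + 43.1 = 82.1°.

θ ≈ 82°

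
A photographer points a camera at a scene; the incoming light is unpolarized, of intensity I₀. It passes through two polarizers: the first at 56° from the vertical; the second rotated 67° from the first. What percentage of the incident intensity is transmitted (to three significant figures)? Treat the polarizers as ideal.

≈ 7.63%

Unpolarized light through the first polarizer → I₁ = ½ I₀, now polarized at 56°.
I₂ = I₁ cos²(67°) = 0.5 · 0.1527 I₀ = 0.07634 I₀.
That is 7.634% of the incident intensity.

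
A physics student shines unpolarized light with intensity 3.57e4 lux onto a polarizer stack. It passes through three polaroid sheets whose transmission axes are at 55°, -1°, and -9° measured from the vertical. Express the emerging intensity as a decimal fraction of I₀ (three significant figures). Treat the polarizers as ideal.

I/I₀ ≈ 0.153

Unpolarized light through the first polarizer → I₁ = 3.57e4 lux/2 = 1.785e+04 lux, polarized at 55°.
I₂ = I₁ · cos²(56°) = 1.785e+04 · 0.3127 = 5582 lux.
I₃ = I₂ · cos²(8°) = 5582 · 0.9806 = 5474 lux.
Transmitted fraction = 0.1533.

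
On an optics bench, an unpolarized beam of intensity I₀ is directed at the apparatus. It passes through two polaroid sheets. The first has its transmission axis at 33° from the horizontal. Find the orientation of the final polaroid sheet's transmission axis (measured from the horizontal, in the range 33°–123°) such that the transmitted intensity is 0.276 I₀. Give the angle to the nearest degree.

Unpolarized light through the first polarizer → I₁ = ½ I₀, now polarized at 33°.
Need I₂/I₀ = 0.276, so cos²(θ − 33°) = 0.276 / 0.5 = 0.552.
θ − 33° = arccos(√0.552) = 42.0°, giving θ ≈ 33 + 42.0 = 75.0°.

θ ≈ 75°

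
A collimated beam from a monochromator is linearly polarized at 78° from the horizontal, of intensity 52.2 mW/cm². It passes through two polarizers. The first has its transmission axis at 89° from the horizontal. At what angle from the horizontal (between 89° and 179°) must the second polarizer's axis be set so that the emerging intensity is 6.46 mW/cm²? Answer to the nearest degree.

By Malus's law, I₁ = I₀ cos²(89° − 78°) = I₀ cos²(11°) = 0.9636 I₀.
Target fraction: 6.46 / 52.2 mW/cm² = 0.1238 of I₀.
Need I₂/I₀ = 0.1238, so cos²(θ − 89°) = 0.1238 / 0.9636 = 0.1284.
θ − 89° = arccos(√0.1284) = 69.0°, giving θ ≈ 89 + 69.0 = 158.0°.

θ ≈ 158°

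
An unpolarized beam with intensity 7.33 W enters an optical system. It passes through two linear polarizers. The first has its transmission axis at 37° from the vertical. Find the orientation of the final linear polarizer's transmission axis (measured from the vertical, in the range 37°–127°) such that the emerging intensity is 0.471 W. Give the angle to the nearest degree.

Unpolarized light through the first polarizer → I₁ = ½ I₀, now polarized at 37°.
Target fraction: 0.471 / 7.33 W = 0.06426 of I₀.
Need I₂/I₀ = 0.06426, so cos²(θ − 37°) = 0.06426 / 0.5 = 0.1285.
θ − 37° = arccos(√0.1285) = 69.0°, giving θ ≈ 37 + 69.0 = 106.0°.

θ ≈ 106°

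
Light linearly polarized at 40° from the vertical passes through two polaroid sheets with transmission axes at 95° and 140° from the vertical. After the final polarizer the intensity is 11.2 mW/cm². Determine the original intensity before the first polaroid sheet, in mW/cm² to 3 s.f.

I₀ ≈ 68.1 mW/cm²

I₁ = I₀ cos²(95° − 40°) = I₀ cos²(55°) = 0.329 I₀.
I₂ = I₁ cos²(140° − 95°) = 0.329 I₀ · cos²(45°) = 0.1645 I₀.
So 11.2 mW/cm² = 0.1645 I₀, giving I₀ = 11.2/0.1645 = 68.09 mW/cm².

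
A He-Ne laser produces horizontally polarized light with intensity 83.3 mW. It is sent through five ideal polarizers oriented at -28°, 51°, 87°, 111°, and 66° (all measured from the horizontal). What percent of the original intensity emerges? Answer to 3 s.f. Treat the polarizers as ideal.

I₁ = 83.3 mW · cos²(28°) = 64.94 mW.
I₂ = I₁ · cos²(79°) = 64.94 · 0.03641 = 2.364 mW.
I₃ = I₂ · cos²(36°) = 2.364 · 0.6545 = 1.547 mW.
I₄ = I₃ · cos²(24°) = 1.547 · 0.8346 = 1.291 mW.
I₅ = I₄ · cos²(45°) = 1.291 · 0.5 = 0.6457 mW.
That is 0.7752% of the incident intensity.

≈ 0.775%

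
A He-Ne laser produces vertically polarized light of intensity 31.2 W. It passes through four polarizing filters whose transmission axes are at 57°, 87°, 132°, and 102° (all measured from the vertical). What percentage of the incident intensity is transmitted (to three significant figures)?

I₁ = 31.2 W · cos²(57°) = 9.255 W.
I₂ = I₁ · cos²(30°) = 9.255 · 0.75 = 6.941 W.
I₃ = I₂ · cos²(45°) = 6.941 · 0.5 = 3.471 W.
I₄ = I₃ · cos²(30°) = 3.471 · 0.75 = 2.603 W.
That is 8.343% of the incident intensity.

≈ 8.34%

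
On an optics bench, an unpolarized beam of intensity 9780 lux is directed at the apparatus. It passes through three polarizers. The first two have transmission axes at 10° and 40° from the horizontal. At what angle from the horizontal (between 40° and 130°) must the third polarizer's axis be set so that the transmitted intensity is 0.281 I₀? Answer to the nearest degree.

θ ≈ 70°

Unpolarized light through the first polarizer → I₁ = ½ I₀, now polarized at 10°.
I₂ = I₁ cos²(40° − 10°) = 0.5 I₀ · cos²(30°) = 0.375 I₀.
Need I₃/I₀ = 0.281, so cos²(θ − 40°) = 0.281 / 0.375 = 0.7493.
θ − 40° = arccos(√0.7493) = 30.0°, giving θ ≈ 40 + 30.0 = 70.0°.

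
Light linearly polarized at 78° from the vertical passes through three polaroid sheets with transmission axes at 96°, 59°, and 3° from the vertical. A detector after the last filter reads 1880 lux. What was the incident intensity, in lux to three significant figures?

I₁ = I₀ cos²(96° − 78°) = I₀ cos²(18°) = 0.9045 I₀.
I₂ = I₁ cos²(59° − 96°) = 0.9045 I₀ · cos²(37°) = 0.5769 I₀.
I₃ = I₂ cos²(3° − 59°) = 0.5769 I₀ · cos²(56°) = 0.1804 I₀.
So 1880 lux = 0.1804 I₀, giving I₀ = 1880/0.1804 = 1.042e+04 lux.

I₀ ≈ 1.04e4 lux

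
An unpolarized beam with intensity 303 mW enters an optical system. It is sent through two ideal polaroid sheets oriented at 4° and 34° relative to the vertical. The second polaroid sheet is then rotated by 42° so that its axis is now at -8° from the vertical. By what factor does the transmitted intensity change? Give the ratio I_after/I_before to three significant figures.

I_new/I_old ≈ 1.28

Before rotation:
Unpolarized light through the first polarizer → I₁ = ½ I₀, now polarized at 4°.
I₂ = I₁ cos²(34° − 4°) = 0.5 I₀ · cos²(30°) = 0.375 I₀.
After rotation:
Unpolarized light through the first polarizer → I₁ = ½ I₀, now polarized at 4°.
I₂ = I₁ cos²(-8° − 4°) = 0.5 I₀ · cos²(12°) = 0.4784 I₀.
Ratio = 0.4784 / 0.375 = 1.276.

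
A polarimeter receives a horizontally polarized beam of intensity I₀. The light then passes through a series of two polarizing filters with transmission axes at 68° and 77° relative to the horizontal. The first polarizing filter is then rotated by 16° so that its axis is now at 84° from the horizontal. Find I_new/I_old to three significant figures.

I_new/I_old ≈ 0.0786

Before rotation:
By Malus's law, I₁ = I₀ cos²(68° − 0°) = I₀ cos²(68°) = 0.1403 I₀.
I₂ = I₁ cos²(77° − 68°) = 0.1403 I₀ · cos²(9°) = 0.1369 I₀.
After rotation:
I₁ = I₀ cos²(84° − 0°) = I₀ cos²(84°) = 0.01093 I₀.
I₂ = I₁ cos²(77° − 84°) = 0.01093 I₀ · cos²(7°) = 0.01076 I₀.
Ratio = 0.01076 / 0.1369 = 0.07863.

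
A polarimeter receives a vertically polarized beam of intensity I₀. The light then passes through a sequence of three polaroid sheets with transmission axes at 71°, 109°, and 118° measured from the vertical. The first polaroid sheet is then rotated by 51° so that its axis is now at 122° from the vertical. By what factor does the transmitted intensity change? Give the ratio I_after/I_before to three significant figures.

I_new/I_old ≈ 4.05

Before rotation:
By Malus's law, I₁ = I₀ cos²(71° − 0°) = I₀ cos²(71°) = 0.106 I₀.
I₂ = I₁ cos²(109° − 71°) = 0.106 I₀ · cos²(38°) = 0.06582 I₀.
I₃ = I₂ cos²(118° − 109°) = 0.06582 I₀ · cos²(9°) = 0.06421 I₀.
After rotation:
I₁ = I₀ cos²(122° − 0°) = I₀ cos²(58°) = 0.2808 I₀.
I₂ = I₁ cos²(109° − 122°) = 0.2808 I₀ · cos²(13°) = 0.2666 I₀.
I₃ = I₂ cos²(118° − 109°) = 0.2666 I₀ · cos²(9°) = 0.2601 I₀.
Ratio = 0.2601 / 0.06421 = 4.051.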